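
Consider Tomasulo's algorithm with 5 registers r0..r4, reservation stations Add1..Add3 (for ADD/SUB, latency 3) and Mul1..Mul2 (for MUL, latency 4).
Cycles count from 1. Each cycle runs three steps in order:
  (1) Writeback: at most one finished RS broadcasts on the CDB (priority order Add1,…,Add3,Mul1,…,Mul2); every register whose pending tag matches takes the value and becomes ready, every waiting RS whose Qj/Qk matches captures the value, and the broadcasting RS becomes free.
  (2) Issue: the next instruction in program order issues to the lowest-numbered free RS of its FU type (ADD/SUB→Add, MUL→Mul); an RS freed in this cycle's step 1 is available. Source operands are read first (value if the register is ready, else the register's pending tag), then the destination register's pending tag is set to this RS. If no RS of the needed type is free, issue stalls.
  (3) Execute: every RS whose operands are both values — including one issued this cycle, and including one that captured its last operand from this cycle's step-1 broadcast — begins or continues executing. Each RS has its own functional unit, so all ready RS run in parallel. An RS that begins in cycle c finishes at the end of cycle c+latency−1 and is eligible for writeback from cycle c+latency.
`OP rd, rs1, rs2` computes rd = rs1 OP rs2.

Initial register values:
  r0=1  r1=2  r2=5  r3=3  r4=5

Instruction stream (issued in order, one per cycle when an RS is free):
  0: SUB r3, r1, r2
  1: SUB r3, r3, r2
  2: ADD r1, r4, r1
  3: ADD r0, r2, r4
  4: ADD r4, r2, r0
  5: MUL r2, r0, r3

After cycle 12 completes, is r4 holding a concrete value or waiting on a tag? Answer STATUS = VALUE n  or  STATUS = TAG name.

STATUS = VALUE 15

c1: issue SUB r3<-Add1 | r0:1,r1:2,r2:5,r3:Add1,r4:5
c2: issue SUB r3<-Add2 | r0:1,r1:2,r2:5,r3:Add2,r4:5
c3: issue ADD r1<-Add3 | r0:1,r1:Add3,r2:5,r3:Add2,r4:5
c4: CDB Add1=-3; issue ADD r0<-Add1 | r0:Add1,r1:Add3,r2:5,r3:Add2,r4:5
c5: stall | r0:Add1,r1:Add3,r2:5,r3:Add2,r4:5
c6: CDB Add3=7; issue ADD r4<-Add3 | r0:Add1,r1:7,r2:5,r3:Add2,r4:Add3
c7: CDB Add1=10; issue MUL r2<-Mul1 | r0:10,r1:7,r2:Mul1,r3:Add2,r4:Add3
c8: CDB Add2=-8 | r0:10,r1:7,r2:Mul1,r3:-8,r4:Add3
c9: - | r0:10,r1:7,r2:Mul1,r3:-8,r4:Add3
c10: CDB Add3=15 | r0:10,r1:7,r2:Mul1,r3:-8,r4:15
c11: - | r0:10,r1:7,r2:Mul1,r3:-8,r4:15
c12: CDB Mul1=-80 | r0:10,r1:7,r2:-80,r3:-8,r4:15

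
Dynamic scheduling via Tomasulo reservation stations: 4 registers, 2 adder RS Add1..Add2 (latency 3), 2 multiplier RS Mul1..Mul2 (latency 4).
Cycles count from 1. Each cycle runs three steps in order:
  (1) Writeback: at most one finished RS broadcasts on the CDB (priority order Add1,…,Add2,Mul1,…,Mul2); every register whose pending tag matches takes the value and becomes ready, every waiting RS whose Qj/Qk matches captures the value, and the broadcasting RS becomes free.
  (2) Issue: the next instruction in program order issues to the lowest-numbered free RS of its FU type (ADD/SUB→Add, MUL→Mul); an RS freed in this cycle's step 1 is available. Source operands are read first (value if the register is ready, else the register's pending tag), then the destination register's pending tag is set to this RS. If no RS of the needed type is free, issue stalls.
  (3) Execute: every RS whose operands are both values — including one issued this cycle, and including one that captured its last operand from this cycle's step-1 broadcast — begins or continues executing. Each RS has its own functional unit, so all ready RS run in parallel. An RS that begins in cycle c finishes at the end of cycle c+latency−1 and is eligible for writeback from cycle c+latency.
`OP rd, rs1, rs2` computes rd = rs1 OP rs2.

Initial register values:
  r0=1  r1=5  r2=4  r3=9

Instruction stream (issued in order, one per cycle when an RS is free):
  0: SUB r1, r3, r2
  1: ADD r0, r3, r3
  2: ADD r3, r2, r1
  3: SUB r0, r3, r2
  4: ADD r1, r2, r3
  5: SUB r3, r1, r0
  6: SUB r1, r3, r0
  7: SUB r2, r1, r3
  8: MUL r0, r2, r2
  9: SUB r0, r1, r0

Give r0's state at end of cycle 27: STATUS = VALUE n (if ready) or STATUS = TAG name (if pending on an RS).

c1: issue SUB r1<-Add1 | r0:1,r1:Add1,r2:4,r3:9
c2: issue ADD r0<-Add2 | r0:Add2,r1:Add1,r2:4,r3:9
c3: stall | r0:Add2,r1:Add1,r2:4,r3:9
c4: CDB Add1=5; issue ADD r3<-Add1 | r0:Add2,r1:5,r2:4,r3:Add1
c5: CDB Add2=18; issue SUB r0<-Add2 | r0:Add2,r1:5,r2:4,r3:Add1
c6: stall | r0:Add2,r1:5,r2:4,r3:Add1
c7: CDB Add1=9; issue ADD r1<-Add1 | r0:Add2,r1:Add1,r2:4,r3:9
c8: stall | r0:Add2,r1:Add1,r2:4,r3:9
c9: stall | r0:Add2,r1:Add1,r2:4,r3:9
c10: CDB Add1=13; issue SUB r3<-Add1 | r0:Add2,r1:13,r2:4,r3:Add1
c11: CDB Add2=5; issue SUB r1<-Add2 | r0:5,r1:Add2,r2:4,r3:Add1
c12: stall | r0:5,r1:Add2,r2:4,r3:Add1
c13: stall | r0:5,r1:Add2,r2:4,r3:Add1
c14: CDB Add1=8; issue SUB r2<-Add1 | r0:5,r1:Add2,r2:Add1,r3:8
c15: issue MUL r0<-Mul1 | r0:Mul1,r1:Add2,r2:Add1,r3:8
c16: stall | r0:Mul1,r1:Add2,r2:Add1,r3:8
c17: CDB Add2=3; issue SUB r0<-Add2 | r0:Add2,r1:3,r2:Add1,r3:8
c18: - | r0:Add2,r1:3,r2:Add1,r3:8
c19: - | r0:Add2,r1:3,r2:Add1,r3:8
c20: CDB Add1=-5 | r0:Add2,r1:3,r2:-5,r3:8
c21: - | r0:Add2,r1:3,r2:-5,r3:8
c22: - | r0:Add2,r1:3,r2:-5,r3:8
c23: - | r0:Add2,r1:3,r2:-5,r3:8
c24: CDB Mul1=25 | r0:Add2,r1:3,r2:-5,r3:8
c25: - | r0:Add2,r1:3,r2:-5,r3:8
c26: - | r0:Add2,r1:3,r2:-5,r3:8
c27: CDB Add2=-22 | r0:-22,r1:3,r2:-5,r3:8

STATUS = VALUE -22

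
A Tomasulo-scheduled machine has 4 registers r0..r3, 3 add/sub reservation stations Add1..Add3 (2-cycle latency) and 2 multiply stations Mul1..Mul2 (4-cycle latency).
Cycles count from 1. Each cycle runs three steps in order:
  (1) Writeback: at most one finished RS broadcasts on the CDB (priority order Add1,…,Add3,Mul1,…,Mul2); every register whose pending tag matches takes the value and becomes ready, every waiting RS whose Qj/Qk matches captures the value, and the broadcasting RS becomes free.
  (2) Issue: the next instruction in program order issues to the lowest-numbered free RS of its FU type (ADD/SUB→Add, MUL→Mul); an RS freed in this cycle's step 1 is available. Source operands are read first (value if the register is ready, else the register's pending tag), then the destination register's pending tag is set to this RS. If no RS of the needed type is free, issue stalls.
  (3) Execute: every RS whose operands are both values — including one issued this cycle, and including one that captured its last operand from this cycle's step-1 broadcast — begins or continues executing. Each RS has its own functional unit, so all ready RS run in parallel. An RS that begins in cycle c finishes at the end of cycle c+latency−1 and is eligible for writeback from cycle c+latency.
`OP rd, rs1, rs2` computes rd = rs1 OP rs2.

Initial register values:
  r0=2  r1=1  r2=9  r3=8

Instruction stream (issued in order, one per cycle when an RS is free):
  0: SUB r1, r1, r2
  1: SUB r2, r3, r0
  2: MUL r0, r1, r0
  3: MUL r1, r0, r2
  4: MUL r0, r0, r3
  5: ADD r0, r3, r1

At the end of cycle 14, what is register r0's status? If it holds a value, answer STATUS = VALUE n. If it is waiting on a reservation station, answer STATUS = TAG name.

c1: issue SUB r1<-Add1 | r0:2,r1:Add1,r2:9,r3:8
c2: issue SUB r2<-Add2 | r0:2,r1:Add1,r2:Add2,r3:8
c3: CDB Add1=-8; issue MUL r0<-Mul1 | r0:Mul1,r1:-8,r2:Add2,r3:8
c4: CDB Add2=6; issue MUL r1<-Mul2 | r0:Mul1,r1:Mul2,r2:6,r3:8
c5: stall | r0:Mul1,r1:Mul2,r2:6,r3:8
c6: stall | r0:Mul1,r1:Mul2,r2:6,r3:8
c7: CDB Mul1=-16; issue MUL r0<-Mul1 | r0:Mul1,r1:Mul2,r2:6,r3:8
c8: issue ADD r0<-Add1 | r0:Add1,r1:Mul2,r2:6,r3:8
c9: - | r0:Add1,r1:Mul2,r2:6,r3:8
c10: - | r0:Add1,r1:Mul2,r2:6,r3:8
c11: CDB Mul1=-128 | r0:Add1,r1:Mul2,r2:6,r3:8
c12: CDB Mul2=-96 | r0:Add1,r1:-96,r2:6,r3:8
c13: - | r0:Add1,r1:-96,r2:6,r3:8
c14: CDB Add1=-88 | r0:-88,r1:-96,r2:6,r3:8

STATUS = VALUE -88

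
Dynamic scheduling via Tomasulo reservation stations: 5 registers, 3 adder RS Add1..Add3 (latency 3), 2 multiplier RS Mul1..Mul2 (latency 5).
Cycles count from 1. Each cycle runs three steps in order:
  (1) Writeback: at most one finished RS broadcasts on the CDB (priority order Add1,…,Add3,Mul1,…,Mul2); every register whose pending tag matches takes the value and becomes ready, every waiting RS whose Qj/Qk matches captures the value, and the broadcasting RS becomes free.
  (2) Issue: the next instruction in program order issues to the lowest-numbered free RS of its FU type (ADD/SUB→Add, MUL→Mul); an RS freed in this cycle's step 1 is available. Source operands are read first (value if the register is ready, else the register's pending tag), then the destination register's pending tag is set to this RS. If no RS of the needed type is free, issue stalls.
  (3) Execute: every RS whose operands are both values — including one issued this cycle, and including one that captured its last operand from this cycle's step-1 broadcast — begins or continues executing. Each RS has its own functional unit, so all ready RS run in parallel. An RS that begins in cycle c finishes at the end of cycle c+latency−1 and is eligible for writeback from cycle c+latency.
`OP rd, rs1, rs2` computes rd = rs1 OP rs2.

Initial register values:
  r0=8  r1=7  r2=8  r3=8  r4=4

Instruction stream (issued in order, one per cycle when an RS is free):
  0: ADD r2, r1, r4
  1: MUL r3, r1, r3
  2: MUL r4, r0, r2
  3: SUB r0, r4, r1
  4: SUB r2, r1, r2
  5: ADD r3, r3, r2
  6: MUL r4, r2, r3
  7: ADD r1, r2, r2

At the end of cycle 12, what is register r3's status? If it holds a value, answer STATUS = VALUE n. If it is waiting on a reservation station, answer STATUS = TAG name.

STATUS = TAG Add3

c1: issue ADD r2<-Add1 | r0:8,r1:7,r2:Add1,r3:8,r4:4
c2: issue MUL r3<-Mul1 | r0:8,r1:7,r2:Add1,r3:Mul1,r4:4
c3: issue MUL r4<-Mul2 | r0:8,r1:7,r2:Add1,r3:Mul1,r4:Mul2
c4: CDB Add1=11; issue SUB r0<-Add1 | r0:Add1,r1:7,r2:11,r3:Mul1,r4:Mul2
c5: issue SUB r2<-Add2 | r0:Add1,r1:7,r2:Add2,r3:Mul1,r4:Mul2
c6: issue ADD r3<-Add3 | r0:Add1,r1:7,r2:Add2,r3:Add3,r4:Mul2
c7: CDB Mul1=56; issue MUL r4<-Mul1 | r0:Add1,r1:7,r2:Add2,r3:Add3,r4:Mul1
c8: CDB Add2=-4; issue ADD r1<-Add2 | r0:Add1,r1:Add2,r2:-4,r3:Add3,r4:Mul1
c9: CDB Mul2=88 | r0:Add1,r1:Add2,r2:-4,r3:Add3,r4:Mul1
c10: - | r0:Add1,r1:Add2,r2:-4,r3:Add3,r4:Mul1
c11: CDB Add2=-8 | r0:Add1,r1:-8,r2:-4,r3:Add3,r4:Mul1
c12: CDB Add1=81 | r0:81,r1:-8,r2:-4,r3:Add3,r4:Mul1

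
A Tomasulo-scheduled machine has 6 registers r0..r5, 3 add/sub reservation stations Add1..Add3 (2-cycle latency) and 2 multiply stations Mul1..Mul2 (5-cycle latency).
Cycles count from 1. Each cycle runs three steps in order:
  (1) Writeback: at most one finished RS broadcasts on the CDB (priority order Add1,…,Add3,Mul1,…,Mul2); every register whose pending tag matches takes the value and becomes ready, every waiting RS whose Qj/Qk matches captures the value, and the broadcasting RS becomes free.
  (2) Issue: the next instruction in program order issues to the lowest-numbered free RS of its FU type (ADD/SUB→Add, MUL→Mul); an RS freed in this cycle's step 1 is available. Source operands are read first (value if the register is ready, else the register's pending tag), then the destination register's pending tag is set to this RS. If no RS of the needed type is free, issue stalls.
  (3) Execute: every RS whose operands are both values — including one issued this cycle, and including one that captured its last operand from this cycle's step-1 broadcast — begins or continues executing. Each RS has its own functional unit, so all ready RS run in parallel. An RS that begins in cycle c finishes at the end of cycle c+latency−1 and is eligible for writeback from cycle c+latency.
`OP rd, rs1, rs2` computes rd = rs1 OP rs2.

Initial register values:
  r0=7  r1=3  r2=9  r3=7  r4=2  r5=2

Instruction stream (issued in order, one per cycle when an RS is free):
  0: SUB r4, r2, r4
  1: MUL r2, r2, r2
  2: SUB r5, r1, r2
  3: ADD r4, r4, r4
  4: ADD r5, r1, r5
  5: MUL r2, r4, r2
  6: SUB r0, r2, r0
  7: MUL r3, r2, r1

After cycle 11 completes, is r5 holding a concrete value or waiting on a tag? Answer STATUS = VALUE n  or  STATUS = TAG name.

STATUS = VALUE -75

c1: issue SUB r4<-Add1 | r0:7,r1:3,r2:9,r3:7,r4:Add1,r5:2
c2: issue MUL r2<-Mul1 | r0:7,r1:3,r2:Mul1,r3:7,r4:Add1,r5:2
c3: CDB Add1=7; issue SUB r5<-Add1 | r0:7,r1:3,r2:Mul1,r3:7,r4:7,r5:Add1
c4: issue ADD r4<-Add2 | r0:7,r1:3,r2:Mul1,r3:7,r4:Add2,r5:Add1
c5: issue ADD r5<-Add3 | r0:7,r1:3,r2:Mul1,r3:7,r4:Add2,r5:Add3
c6: CDB Add2=14; issue MUL r2<-Mul2 | r0:7,r1:3,r2:Mul2,r3:7,r4:14,r5:Add3
c7: CDB Mul1=81; issue SUB r0<-Add2 | r0:Add2,r1:3,r2:Mul2,r3:7,r4:14,r5:Add3
c8: issue MUL r3<-Mul1 | r0:Add2,r1:3,r2:Mul2,r3:Mul1,r4:14,r5:Add3
c9: CDB Add1=-78 | r0:Add2,r1:3,r2:Mul2,r3:Mul1,r4:14,r5:Add3
c10: - | r0:Add2,r1:3,r2:Mul2,r3:Mul1,r4:14,r5:Add3
c11: CDB Add3=-75 | r0:Add2,r1:3,r2:Mul2,r3:Mul1,r4:14,r5:-75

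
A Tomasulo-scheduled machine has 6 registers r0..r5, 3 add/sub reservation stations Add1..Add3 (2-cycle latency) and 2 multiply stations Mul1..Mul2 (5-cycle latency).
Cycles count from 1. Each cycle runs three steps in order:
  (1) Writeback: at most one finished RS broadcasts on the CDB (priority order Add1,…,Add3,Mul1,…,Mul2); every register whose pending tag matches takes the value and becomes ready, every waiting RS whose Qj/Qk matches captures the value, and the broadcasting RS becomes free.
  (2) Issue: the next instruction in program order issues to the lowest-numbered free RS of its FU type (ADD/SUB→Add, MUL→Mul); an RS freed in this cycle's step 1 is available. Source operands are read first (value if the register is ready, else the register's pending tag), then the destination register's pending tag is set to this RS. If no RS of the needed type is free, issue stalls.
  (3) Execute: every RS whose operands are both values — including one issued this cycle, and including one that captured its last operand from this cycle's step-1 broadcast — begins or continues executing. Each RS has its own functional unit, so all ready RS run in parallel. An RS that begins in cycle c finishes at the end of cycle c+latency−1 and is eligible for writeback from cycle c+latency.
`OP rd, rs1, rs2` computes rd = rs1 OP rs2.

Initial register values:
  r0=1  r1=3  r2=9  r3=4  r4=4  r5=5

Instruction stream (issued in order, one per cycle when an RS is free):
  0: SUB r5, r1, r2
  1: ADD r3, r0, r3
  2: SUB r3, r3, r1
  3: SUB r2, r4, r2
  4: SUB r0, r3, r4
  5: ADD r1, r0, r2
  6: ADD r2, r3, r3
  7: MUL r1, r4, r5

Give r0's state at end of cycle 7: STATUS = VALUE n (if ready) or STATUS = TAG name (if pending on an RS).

  c1: issue SUB r5<-Add1  regs: r0:1,r1:3,r2:9,r3:4,r4:4,r5:Add1
  c2: issue ADD r3<-Add2  regs: r0:1,r1:3,r2:9,r3:Add2,r4:4,r5:Add1
  c3: CDB Add1=-6; issue SUB r3<-Add1  regs: r0:1,r1:3,r2:9,r3:Add1,r4:4,r5:-6
  c4: CDB Add2=5; issue SUB r2<-Add2  regs: r0:1,r1:3,r2:Add2,r3:Add1,r4:4,r5:-6
  c5: issue SUB r0<-Add3  regs: r0:Add3,r1:3,r2:Add2,r3:Add1,r4:4,r5:-6
  c6: CDB Add1=2; issue ADD r1<-Add1  regs: r0:Add3,r1:Add1,r2:Add2,r3:2,r4:4,r5:-6
  c7: CDB Add2=-5; issue ADD r2<-Add2  regs: r0:Add3,r1:Add1,r2:Add2,r3:2,r4:4,r5:-6

STATUS = TAG Add3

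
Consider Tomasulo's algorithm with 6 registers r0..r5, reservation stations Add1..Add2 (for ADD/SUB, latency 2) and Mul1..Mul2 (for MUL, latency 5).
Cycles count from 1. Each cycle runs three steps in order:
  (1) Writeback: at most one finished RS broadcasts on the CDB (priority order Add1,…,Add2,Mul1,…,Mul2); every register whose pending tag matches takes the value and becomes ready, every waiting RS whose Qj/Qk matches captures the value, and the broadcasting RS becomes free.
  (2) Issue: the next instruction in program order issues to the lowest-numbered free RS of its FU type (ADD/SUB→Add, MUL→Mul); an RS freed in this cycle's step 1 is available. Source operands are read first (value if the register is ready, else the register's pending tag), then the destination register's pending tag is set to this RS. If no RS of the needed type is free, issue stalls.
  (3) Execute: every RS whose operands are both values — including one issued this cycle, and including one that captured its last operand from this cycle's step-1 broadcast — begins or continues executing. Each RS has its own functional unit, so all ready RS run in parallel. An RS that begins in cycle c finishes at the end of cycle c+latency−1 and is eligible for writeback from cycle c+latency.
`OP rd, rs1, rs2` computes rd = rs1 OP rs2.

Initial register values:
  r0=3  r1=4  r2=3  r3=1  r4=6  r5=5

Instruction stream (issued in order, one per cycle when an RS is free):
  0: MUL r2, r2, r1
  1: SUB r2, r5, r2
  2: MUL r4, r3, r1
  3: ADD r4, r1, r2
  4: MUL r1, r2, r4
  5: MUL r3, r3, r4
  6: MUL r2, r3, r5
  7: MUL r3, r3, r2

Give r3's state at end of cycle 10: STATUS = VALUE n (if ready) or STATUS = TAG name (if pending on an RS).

STATUS = TAG Mul2

c1: issue MUL r2<-Mul1 | r0:3,r1:4,r2:Mul1,r3:1,r4:6,r5:5
c2: issue SUB r2<-Add1 | r0:3,r1:4,r2:Add1,r3:1,r4:6,r5:5
c3: issue MUL r4<-Mul2 | r0:3,r1:4,r2:Add1,r3:1,r4:Mul2,r5:5
c4: issue ADD r4<-Add2 | r0:3,r1:4,r2:Add1,r3:1,r4:Add2,r5:5
c5: stall | r0:3,r1:4,r2:Add1,r3:1,r4:Add2,r5:5
c6: CDB Mul1=12; issue MUL r1<-Mul1 | r0:3,r1:Mul1,r2:Add1,r3:1,r4:Add2,r5:5
c7: stall | r0:3,r1:Mul1,r2:Add1,r3:1,r4:Add2,r5:5
c8: CDB Add1=-7; stall | r0:3,r1:Mul1,r2:-7,r3:1,r4:Add2,r5:5
c9: CDB Mul2=4; issue MUL r3<-Mul2 | r0:3,r1:Mul1,r2:-7,r3:Mul2,r4:Add2,r5:5
c10: CDB Add2=-3; stall | r0:3,r1:Mul1,r2:-7,r3:Mul2,r4:-3,r5:5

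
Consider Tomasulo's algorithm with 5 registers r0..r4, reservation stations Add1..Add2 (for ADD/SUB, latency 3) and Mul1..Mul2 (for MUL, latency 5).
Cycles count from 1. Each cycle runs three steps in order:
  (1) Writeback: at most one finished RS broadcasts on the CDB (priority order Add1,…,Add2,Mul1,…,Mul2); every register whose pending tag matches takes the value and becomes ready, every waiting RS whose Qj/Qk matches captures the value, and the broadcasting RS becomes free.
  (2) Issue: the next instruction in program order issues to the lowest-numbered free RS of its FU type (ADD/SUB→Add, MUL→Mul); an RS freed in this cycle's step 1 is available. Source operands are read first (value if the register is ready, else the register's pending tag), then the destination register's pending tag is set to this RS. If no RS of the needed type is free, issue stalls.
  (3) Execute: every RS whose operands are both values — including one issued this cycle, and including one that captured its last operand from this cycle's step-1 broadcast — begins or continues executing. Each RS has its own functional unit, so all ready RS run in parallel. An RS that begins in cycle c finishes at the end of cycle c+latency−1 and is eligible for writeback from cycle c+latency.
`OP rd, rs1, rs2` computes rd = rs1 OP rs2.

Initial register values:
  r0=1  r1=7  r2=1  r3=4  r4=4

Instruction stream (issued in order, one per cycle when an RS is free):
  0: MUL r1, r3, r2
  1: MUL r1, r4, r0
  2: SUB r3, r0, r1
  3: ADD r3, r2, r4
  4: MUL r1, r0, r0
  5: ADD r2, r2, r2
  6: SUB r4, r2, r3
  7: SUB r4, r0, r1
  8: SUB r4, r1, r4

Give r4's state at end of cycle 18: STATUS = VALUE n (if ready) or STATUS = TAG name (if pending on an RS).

STATUS = VALUE 1

cycle 1: issue MUL r1<-Mul1 // r0:1,r1:Mul1,r2:1,r3:4,r4:4
cycle 2: issue MUL r1<-Mul2 // r0:1,r1:Mul2,r2:1,r3:4,r4:4
cycle 3: issue SUB r3<-Add1 // r0:1,r1:Mul2,r2:1,r3:Add1,r4:4
cycle 4: issue ADD r3<-Add2 // r0:1,r1:Mul2,r2:1,r3:Add2,r4:4
cycle 5: stall // r0:1,r1:Mul2,r2:1,r3:Add2,r4:4
cycle 6: CDB Mul1=4; issue MUL r1<-Mul1 // r0:1,r1:Mul1,r2:1,r3:Add2,r4:4
cycle 7: CDB Add2=5; issue ADD r2<-Add2 // r0:1,r1:Mul1,r2:Add2,r3:5,r4:4
cycle 8: CDB Mul2=4; stall // r0:1,r1:Mul1,r2:Add2,r3:5,r4:4
cycle 9: stall // r0:1,r1:Mul1,r2:Add2,r3:5,r4:4
cycle 10: CDB Add2=2; issue SUB r4<-Add2 // r0:1,r1:Mul1,r2:2,r3:5,r4:Add2
cycle 11: CDB Add1=-3; issue SUB r4<-Add1 // r0:1,r1:Mul1,r2:2,r3:5,r4:Add1
cycle 12: CDB Mul1=1; stall // r0:1,r1:1,r2:2,r3:5,r4:Add1
cycle 13: CDB Add2=-3; issue SUB r4<-Add2 // r0:1,r1:1,r2:2,r3:5,r4:Add2
cycle 14: - // r0:1,r1:1,r2:2,r3:5,r4:Add2
cycle 15: CDB Add1=0 // r0:1,r1:1,r2:2,r3:5,r4:Add2
cycle 16: - // r0:1,r1:1,r2:2,r3:5,r4:Add2
cycle 17: - // r0:1,r1:1,r2:2,r3:5,r4:Add2
cycle 18: CDB Add2=1 // r0:1,r1:1,r2:2,r3:5,r4:1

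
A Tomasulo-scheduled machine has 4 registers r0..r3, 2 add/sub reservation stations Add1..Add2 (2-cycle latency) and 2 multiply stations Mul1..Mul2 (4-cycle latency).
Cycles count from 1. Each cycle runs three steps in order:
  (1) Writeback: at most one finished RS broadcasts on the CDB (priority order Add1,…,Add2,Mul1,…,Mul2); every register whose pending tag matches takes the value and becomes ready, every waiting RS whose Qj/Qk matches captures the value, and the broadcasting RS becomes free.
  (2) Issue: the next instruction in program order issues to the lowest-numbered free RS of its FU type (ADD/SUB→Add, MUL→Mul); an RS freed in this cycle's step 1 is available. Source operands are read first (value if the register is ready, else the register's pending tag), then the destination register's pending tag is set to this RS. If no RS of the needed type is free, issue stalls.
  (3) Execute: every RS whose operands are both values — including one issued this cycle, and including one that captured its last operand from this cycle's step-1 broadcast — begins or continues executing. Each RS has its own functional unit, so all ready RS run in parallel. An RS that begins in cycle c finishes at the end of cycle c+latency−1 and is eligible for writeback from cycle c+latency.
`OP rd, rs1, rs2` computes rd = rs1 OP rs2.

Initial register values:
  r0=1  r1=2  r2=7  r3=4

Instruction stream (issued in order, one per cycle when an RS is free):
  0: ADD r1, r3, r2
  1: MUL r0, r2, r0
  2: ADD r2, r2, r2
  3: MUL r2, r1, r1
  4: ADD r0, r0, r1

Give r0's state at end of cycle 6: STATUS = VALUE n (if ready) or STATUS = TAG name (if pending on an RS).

STATUS = TAG Add1

c1: issue ADD r1<-Add1 | r0:1,r1:Add1,r2:7,r3:4
c2: issue MUL r0<-Mul1 | r0:Mul1,r1:Add1,r2:7,r3:4
c3: CDB Add1=11; issue ADD r2<-Add1 | r0:Mul1,r1:11,r2:Add1,r3:4
c4: issue MUL r2<-Mul2 | r0:Mul1,r1:11,r2:Mul2,r3:4
c5: CDB Add1=14; issue ADD r0<-Add1 | r0:Add1,r1:11,r2:Mul2,r3:4
c6: CDB Mul1=7 | r0:Add1,r1:11,r2:Mul2,r3:4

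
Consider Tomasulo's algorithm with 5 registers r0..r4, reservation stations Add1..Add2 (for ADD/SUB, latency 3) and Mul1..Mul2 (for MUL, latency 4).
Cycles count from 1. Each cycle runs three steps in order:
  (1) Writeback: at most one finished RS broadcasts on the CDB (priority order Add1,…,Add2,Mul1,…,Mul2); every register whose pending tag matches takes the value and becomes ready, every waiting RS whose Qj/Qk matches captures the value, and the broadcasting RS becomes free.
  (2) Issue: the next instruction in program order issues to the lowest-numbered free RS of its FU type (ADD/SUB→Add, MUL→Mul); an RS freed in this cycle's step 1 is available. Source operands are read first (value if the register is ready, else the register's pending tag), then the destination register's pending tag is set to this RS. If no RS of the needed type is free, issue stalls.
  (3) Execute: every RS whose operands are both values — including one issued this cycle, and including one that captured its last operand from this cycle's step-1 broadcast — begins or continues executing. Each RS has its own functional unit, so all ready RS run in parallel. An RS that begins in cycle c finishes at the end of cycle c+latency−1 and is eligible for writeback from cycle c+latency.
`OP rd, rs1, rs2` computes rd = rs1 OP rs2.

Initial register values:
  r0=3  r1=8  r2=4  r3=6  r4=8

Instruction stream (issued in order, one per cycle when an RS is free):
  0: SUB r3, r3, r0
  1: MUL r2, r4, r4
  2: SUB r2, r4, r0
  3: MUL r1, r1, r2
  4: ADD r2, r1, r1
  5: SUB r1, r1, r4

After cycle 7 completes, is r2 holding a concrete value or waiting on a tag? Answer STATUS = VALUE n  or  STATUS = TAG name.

c1: issue SUB r3<-Add1 | r0:3,r1:8,r2:4,r3:Add1,r4:8
c2: issue MUL r2<-Mul1 | r0:3,r1:8,r2:Mul1,r3:Add1,r4:8
c3: issue SUB r2<-Add2 | r0:3,r1:8,r2:Add2,r3:Add1,r4:8
c4: CDB Add1=3; issue MUL r1<-Mul2 | r0:3,r1:Mul2,r2:Add2,r3:3,r4:8
c5: issue ADD r2<-Add1 | r0:3,r1:Mul2,r2:Add1,r3:3,r4:8
c6: CDB Add2=5; issue SUB r1<-Add2 | r0:3,r1:Add2,r2:Add1,r3:3,r4:8
c7: CDB Mul1=64 | r0:3,r1:Add2,r2:Add1,r3:3,r4:8

STATUS = TAG Add1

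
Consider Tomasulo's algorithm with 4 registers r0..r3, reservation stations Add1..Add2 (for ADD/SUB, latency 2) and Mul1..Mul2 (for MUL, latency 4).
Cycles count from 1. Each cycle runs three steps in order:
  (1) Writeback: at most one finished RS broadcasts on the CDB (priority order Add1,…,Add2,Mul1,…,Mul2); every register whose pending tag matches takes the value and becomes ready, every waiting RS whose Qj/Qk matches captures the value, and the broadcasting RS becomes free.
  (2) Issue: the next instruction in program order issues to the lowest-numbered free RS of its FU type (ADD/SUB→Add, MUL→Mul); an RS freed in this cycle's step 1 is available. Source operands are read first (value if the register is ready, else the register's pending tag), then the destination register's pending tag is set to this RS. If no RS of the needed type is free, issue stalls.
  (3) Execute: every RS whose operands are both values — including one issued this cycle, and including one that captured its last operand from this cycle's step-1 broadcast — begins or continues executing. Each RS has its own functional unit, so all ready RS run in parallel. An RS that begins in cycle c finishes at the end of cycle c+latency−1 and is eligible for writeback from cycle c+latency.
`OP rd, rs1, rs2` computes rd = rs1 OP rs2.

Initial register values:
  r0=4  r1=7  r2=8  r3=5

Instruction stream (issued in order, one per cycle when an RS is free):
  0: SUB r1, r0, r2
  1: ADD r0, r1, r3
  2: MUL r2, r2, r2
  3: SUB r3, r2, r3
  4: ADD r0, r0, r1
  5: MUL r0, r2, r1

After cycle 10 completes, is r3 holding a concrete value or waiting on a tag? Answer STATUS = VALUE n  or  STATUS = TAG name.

STATUS = VALUE 59

cycle 1: issue SUB r1<-Add1 // r0:4,r1:Add1,r2:8,r3:5
cycle 2: issue ADD r0<-Add2 // r0:Add2,r1:Add1,r2:8,r3:5
cycle 3: CDB Add1=-4; issue MUL r2<-Mul1 // r0:Add2,r1:-4,r2:Mul1,r3:5
cycle 4: issue SUB r3<-Add1 // r0:Add2,r1:-4,r2:Mul1,r3:Add1
cycle 5: CDB Add2=1; issue ADD r0<-Add2 // r0:Add2,r1:-4,r2:Mul1,r3:Add1
cycle 6: issue MUL r0<-Mul2 // r0:Mul2,r1:-4,r2:Mul1,r3:Add1
cycle 7: CDB Add2=-3 // r0:Mul2,r1:-4,r2:Mul1,r3:Add1
cycle 8: CDB Mul1=64 // r0:Mul2,r1:-4,r2:64,r3:Add1
cycle 9: - // r0:Mul2,r1:-4,r2:64,r3:Add1
cycle 10: CDB Add1=59 // r0:Mul2,r1:-4,r2:64,r3:59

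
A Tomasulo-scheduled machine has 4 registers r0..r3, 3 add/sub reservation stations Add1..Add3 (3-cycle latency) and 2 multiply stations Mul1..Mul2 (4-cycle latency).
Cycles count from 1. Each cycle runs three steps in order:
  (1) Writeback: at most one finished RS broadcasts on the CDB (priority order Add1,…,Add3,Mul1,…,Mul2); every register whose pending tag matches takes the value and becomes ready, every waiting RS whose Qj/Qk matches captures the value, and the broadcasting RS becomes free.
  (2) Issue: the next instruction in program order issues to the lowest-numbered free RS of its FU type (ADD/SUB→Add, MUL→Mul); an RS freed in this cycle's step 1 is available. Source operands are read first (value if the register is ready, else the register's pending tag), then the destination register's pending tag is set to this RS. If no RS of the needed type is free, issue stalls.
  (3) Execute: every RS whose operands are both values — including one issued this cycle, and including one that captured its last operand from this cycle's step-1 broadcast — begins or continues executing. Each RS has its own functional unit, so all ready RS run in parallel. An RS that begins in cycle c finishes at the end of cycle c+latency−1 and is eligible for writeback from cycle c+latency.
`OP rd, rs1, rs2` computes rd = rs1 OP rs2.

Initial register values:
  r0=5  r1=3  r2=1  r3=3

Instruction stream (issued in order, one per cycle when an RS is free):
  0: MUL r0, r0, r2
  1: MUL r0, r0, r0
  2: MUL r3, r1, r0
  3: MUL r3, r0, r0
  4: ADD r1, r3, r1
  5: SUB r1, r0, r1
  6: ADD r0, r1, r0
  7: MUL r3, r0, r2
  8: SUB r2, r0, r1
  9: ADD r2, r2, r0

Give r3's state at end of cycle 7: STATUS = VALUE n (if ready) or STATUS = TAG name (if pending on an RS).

cycle 1: issue MUL r0<-Mul1 // r0:Mul1,r1:3,r2:1,r3:3
cycle 2: issue MUL r0<-Mul2 // r0:Mul2,r1:3,r2:1,r3:3
cycle 3: stall // r0:Mul2,r1:3,r2:1,r3:3
cycle 4: stall // r0:Mul2,r1:3,r2:1,r3:3
cycle 5: CDB Mul1=5; issue MUL r3<-Mul1 // r0:Mul2,r1:3,r2:1,r3:Mul1
cycle 6: stall // r0:Mul2,r1:3,r2:1,r3:Mul1
cycle 7: stall // r0:Mul2,r1:3,r2:1,r3:Mul1

STATUS = TAG Mul1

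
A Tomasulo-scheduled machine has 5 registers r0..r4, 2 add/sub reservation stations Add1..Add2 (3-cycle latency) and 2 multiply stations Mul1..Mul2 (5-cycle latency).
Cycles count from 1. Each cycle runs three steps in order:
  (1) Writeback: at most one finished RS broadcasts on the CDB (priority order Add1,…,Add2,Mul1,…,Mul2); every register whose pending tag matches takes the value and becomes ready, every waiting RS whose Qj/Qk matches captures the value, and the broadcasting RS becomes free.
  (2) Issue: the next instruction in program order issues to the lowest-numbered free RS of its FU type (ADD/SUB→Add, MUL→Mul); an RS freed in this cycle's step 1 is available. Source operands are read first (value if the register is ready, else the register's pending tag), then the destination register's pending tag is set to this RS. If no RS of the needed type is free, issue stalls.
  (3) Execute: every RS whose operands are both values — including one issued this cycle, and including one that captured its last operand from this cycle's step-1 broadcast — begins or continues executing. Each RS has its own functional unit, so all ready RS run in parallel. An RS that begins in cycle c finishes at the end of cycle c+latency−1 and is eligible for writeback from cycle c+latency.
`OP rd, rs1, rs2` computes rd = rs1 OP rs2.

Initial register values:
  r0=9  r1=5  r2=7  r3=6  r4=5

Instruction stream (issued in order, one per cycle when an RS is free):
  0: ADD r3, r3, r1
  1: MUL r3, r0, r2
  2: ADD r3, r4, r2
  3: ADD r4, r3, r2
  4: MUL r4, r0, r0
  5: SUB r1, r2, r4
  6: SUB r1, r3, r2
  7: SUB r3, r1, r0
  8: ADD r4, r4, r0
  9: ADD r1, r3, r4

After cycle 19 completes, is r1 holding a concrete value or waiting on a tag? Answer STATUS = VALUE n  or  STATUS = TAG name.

  c1: issue ADD r3<-Add1  regs: r0:9,r1:5,r2:7,r3:Add1,r4:5
  c2: issue MUL r3<-Mul1  regs: r0:9,r1:5,r2:7,r3:Mul1,r4:5
  c3: issue ADD r3<-Add2  regs: r0:9,r1:5,r2:7,r3:Add2,r4:5
  c4: CDB Add1=11; issue ADD r4<-Add1  regs: r0:9,r1:5,r2:7,r3:Add2,r4:Add1
  c5: issue MUL r4<-Mul2  regs: r0:9,r1:5,r2:7,r3:Add2,r4:Mul2
  c6: CDB Add2=12; issue SUB r1<-Add2  regs: r0:9,r1:Add2,r2:7,r3:12,r4:Mul2
  c7: CDB Mul1=63; stall  regs: r0:9,r1:Add2,r2:7,r3:12,r4:Mul2
  c8: stall  regs: r0:9,r1:Add2,r2:7,r3:12,r4:Mul2
  c9: CDB Add1=19; issue SUB r1<-Add1  regs: r0:9,r1:Add1,r2:7,r3:12,r4:Mul2
  c10: CDB Mul2=81; stall  regs: r0:9,r1:Add1,r2:7,r3:12,r4:81
  c11: stall  regs: r0:9,r1:Add1,r2:7,r3:12,r4:81
  c12: CDB Add1=5; issue SUB r3<-Add1  regs: r0:9,r1:5,r2:7,r3:Add1,r4:81
  c13: CDB Add2=-74; issue ADD r4<-Add2  regs: r0:9,r1:5,r2:7,r3:Add1,r4:Add2
  c14: stall  regs: r0:9,r1:5,r2:7,r3:Add1,r4:Add2
  c15: CDB Add1=-4; issue ADD r1<-Add1  regs: r0:9,r1:Add1,r2:7,r3:-4,r4:Add2
  c16: CDB Add2=90  regs: r0:9,r1:Add1,r2:7,r3:-4,r4:90
  c17: -  regs: r0:9,r1:Add1,r2:7,r3:-4,r4:90
  c18: -  regs: r0:9,r1:Add1,r2:7,r3:-4,r4:90
  c19: CDB Add1=86  regs: r0:9,r1:86,r2:7,r3:-4,r4:90

STATUS = VALUE 86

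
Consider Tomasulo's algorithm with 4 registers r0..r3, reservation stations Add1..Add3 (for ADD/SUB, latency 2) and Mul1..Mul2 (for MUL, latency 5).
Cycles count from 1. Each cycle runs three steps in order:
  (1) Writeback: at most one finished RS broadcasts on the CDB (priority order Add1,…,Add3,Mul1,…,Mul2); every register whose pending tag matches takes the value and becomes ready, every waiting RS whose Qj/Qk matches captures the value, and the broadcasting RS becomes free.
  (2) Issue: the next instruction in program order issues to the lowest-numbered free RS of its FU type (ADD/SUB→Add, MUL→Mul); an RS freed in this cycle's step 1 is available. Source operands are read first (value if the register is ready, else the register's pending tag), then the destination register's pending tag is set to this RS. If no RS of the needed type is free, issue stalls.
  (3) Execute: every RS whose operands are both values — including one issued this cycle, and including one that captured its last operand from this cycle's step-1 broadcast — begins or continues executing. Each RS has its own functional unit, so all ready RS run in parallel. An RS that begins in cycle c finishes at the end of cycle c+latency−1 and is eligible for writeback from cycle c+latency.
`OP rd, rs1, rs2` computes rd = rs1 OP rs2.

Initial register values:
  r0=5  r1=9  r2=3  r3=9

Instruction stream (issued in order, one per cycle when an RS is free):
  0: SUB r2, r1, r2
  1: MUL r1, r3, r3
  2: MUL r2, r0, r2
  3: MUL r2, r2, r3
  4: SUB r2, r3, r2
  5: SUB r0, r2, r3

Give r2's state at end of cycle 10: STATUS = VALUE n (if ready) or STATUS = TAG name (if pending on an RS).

STATUS = TAG Add1

c1: issue SUB r2<-Add1 | r0:5,r1:9,r2:Add1,r3:9
c2: issue MUL r1<-Mul1 | r0:5,r1:Mul1,r2:Add1,r3:9
c3: CDB Add1=6; issue MUL r2<-Mul2 | r0:5,r1:Mul1,r2:Mul2,r3:9
c4: stall | r0:5,r1:Mul1,r2:Mul2,r3:9
c5: stall | r0:5,r1:Mul1,r2:Mul2,r3:9
c6: stall | r0:5,r1:Mul1,r2:Mul2,r3:9
c7: CDB Mul1=81; issue MUL r2<-Mul1 | r0:5,r1:81,r2:Mul1,r3:9
c8: CDB Mul2=30; issue SUB r2<-Add1 | r0:5,r1:81,r2:Add1,r3:9
c9: issue SUB r0<-Add2 | r0:Add2,r1:81,r2:Add1,r3:9
c10: - | r0:Add2,r1:81,r2:Add1,r3:9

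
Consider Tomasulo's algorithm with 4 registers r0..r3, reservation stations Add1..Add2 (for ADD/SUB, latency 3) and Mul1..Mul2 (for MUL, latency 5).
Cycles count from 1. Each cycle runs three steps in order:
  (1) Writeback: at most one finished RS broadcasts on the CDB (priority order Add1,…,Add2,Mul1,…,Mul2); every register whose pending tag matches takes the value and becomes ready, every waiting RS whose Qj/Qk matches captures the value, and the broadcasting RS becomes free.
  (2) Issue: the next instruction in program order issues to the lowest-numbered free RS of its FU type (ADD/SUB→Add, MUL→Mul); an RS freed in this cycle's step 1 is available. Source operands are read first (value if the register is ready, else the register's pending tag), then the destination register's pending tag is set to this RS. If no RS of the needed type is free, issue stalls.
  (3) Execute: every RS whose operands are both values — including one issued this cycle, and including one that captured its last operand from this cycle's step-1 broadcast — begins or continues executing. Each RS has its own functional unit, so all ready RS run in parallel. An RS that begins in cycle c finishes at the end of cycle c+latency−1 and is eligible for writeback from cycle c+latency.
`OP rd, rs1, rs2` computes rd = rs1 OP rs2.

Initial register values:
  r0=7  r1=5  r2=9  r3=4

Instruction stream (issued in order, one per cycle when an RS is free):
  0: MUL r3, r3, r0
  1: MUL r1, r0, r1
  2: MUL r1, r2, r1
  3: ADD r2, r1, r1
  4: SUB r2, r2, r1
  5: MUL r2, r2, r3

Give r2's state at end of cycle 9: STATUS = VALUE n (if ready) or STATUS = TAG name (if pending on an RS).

STATUS = TAG Mul2

  c1: issue MUL r3<-Mul1  regs: r0:7,r1:5,r2:9,r3:Mul1
  c2: issue MUL r1<-Mul2  regs: r0:7,r1:Mul2,r2:9,r3:Mul1
  c3: stall  regs: r0:7,r1:Mul2,r2:9,r3:Mul1
  c4: stall  regs: r0:7,r1:Mul2,r2:9,r3:Mul1
  c5: stall  regs: r0:7,r1:Mul2,r2:9,r3:Mul1
  c6: CDB Mul1=28; issue MUL r1<-Mul1  regs: r0:7,r1:Mul1,r2:9,r3:28
  c7: CDB Mul2=35; issue ADD r2<-Add1  regs: r0:7,r1:Mul1,r2:Add1,r3:28
  c8: issue SUB r2<-Add2  regs: r0:7,r1:Mul1,r2:Add2,r3:28
  c9: issue MUL r2<-Mul2  regs: r0:7,r1:Mul1,r2:Mul2,r3:28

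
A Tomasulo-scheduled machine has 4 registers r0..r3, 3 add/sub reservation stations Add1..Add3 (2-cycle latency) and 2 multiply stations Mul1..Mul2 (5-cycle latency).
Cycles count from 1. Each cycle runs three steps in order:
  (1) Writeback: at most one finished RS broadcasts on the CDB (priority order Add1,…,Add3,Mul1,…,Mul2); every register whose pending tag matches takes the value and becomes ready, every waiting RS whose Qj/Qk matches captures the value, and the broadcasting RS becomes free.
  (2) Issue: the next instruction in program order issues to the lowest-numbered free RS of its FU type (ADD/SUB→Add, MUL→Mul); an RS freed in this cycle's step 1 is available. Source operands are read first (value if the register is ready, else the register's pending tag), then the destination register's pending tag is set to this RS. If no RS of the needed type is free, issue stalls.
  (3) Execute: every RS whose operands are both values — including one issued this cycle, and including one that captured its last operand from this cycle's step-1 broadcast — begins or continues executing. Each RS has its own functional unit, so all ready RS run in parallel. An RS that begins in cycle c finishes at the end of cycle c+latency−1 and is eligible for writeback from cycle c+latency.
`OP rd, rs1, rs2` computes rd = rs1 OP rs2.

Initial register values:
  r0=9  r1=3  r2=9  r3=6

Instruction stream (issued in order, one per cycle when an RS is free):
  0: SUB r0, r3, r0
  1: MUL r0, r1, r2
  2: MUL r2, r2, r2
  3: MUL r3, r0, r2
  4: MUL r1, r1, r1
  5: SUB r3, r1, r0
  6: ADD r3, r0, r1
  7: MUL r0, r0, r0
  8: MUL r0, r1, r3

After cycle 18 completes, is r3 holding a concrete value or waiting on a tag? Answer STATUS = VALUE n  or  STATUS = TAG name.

cycle 1: issue SUB r0<-Add1 // r0:Add1,r1:3,r2:9,r3:6
cycle 2: issue MUL r0<-Mul1 // r0:Mul1,r1:3,r2:9,r3:6
cycle 3: CDB Add1=-3; issue MUL r2<-Mul2 // r0:Mul1,r1:3,r2:Mul2,r3:6
cycle 4: stall // r0:Mul1,r1:3,r2:Mul2,r3:6
cycle 5: stall // r0:Mul1,r1:3,r2:Mul2,r3:6
cycle 6: stall // r0:Mul1,r1:3,r2:Mul2,r3:6
cycle 7: CDB Mul1=27; issue MUL r3<-Mul1 // r0:27,r1:3,r2:Mul2,r3:Mul1
cycle 8: CDB Mul2=81; issue MUL r1<-Mul2 // r0:27,r1:Mul2,r2:81,r3:Mul1
cycle 9: issue SUB r3<-Add1 // r0:27,r1:Mul2,r2:81,r3:Add1
cycle 10: issue ADD r3<-Add2 // r0:27,r1:Mul2,r2:81,r3:Add2
cycle 11: stall // r0:27,r1:Mul2,r2:81,r3:Add2
cycle 12: stall // r0:27,r1:Mul2,r2:81,r3:Add2
cycle 13: CDB Mul1=2187; issue MUL r0<-Mul1 // r0:Mul1,r1:Mul2,r2:81,r3:Add2
cycle 14: CDB Mul2=9; issue MUL r0<-Mul2 // r0:Mul2,r1:9,r2:81,r3:Add2
cycle 15: - // r0:Mul2,r1:9,r2:81,r3:Add2
cycle 16: CDB Add1=-18 // r0:Mul2,r1:9,r2:81,r3:Add2
cycle 17: CDB Add2=36 // r0:Mul2,r1:9,r2:81,r3:36
cycle 18: CDB Mul1=729 // r0:Mul2,r1:9,r2:81,r3:36

STATUS = VALUE 36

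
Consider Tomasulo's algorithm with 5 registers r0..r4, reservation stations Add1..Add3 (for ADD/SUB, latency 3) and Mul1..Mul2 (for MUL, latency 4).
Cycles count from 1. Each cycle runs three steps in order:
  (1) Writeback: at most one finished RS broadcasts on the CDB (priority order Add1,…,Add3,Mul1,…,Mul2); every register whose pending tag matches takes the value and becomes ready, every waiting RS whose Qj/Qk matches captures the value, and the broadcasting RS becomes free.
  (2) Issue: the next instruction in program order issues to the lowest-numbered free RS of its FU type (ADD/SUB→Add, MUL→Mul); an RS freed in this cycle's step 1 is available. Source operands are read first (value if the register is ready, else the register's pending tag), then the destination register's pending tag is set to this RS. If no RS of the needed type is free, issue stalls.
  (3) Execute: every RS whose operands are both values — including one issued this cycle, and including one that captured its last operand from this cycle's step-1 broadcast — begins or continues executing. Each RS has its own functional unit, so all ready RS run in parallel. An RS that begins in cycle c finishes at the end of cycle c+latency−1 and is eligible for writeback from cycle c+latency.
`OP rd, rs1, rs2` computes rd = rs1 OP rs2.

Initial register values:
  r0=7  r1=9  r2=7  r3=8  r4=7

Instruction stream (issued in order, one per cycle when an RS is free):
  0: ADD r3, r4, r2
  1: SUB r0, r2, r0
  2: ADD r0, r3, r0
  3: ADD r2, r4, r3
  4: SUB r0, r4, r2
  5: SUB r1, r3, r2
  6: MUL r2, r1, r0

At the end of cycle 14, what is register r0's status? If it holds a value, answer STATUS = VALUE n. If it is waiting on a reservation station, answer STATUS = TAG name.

STATUS = VALUE -14

cycle 1: issue ADD r3<-Add1 // r0:7,r1:9,r2:7,r3:Add1,r4:7
cycle 2: issue SUB r0<-Add2 // r0:Add2,r1:9,r2:7,r3:Add1,r4:7
cycle 3: issue ADD r0<-Add3 // r0:Add3,r1:9,r2:7,r3:Add1,r4:7
cycle 4: CDB Add1=14; issue ADD r2<-Add1 // r0:Add3,r1:9,r2:Add1,r3:14,r4:7
cycle 5: CDB Add2=0; issue SUB r0<-Add2 // r0:Add2,r1:9,r2:Add1,r3:14,r4:7
cycle 6: stall // r0:Add2,r1:9,r2:Add1,r3:14,r4:7
cycle 7: CDB Add1=21; issue SUB r1<-Add1 // r0:Add2,r1:Add1,r2:21,r3:14,r4:7
cycle 8: CDB Add3=14; issue MUL r2<-Mul1 // r0:Add2,r1:Add1,r2:Mul1,r3:14,r4:7
cycle 9: - // r0:Add2,r1:Add1,r2:Mul1,r3:14,r4:7
cycle 10: CDB Add1=-7 // r0:Add2,r1:-7,r2:Mul1,r3:14,r4:7
cycle 11: CDB Add2=-14 // r0:-14,r1:-7,r2:Mul1,r3:14,r4:7
cycle 12: - // r0:-14,r1:-7,r2:Mul1,r3:14,r4:7
cycle 13: - // r0:-14,r1:-7,r2:Mul1,r3:14,r4:7
cycle 14: - // r0:-14,r1:-7,r2:Mul1,r3:14,r4:7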